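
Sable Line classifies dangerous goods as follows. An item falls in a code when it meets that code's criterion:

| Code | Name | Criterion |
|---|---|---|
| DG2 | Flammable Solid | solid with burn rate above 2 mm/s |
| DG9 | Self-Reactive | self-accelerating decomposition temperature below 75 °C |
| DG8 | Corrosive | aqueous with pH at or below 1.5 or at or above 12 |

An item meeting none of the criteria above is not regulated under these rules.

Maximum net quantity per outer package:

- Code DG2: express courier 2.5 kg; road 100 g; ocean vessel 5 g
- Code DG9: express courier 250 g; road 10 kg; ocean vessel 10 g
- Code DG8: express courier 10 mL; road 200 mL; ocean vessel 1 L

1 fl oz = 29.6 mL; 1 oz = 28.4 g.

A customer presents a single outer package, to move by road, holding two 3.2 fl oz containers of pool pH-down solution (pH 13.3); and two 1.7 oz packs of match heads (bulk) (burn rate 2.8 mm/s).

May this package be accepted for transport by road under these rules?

Yes

With pH 13.3 (≥ 12), the pool pH-down solution falls in Code DG8.
With burn rate 2.8 mm/s (> 2 mm/s), the match heads (bulk) fall in Code DG2.
Code DG2 quantity: two 1.7 oz packs = 96.56 g.
96.56 g is within the road limit of 100 g for Code DG2.
Code DG8 quantity: two 3.2 fl oz containers = 189.44 mL.
That is within the Code DG8 road limit of 200 mL.
Every hazard code is within its road limit and no segregation rule is violated.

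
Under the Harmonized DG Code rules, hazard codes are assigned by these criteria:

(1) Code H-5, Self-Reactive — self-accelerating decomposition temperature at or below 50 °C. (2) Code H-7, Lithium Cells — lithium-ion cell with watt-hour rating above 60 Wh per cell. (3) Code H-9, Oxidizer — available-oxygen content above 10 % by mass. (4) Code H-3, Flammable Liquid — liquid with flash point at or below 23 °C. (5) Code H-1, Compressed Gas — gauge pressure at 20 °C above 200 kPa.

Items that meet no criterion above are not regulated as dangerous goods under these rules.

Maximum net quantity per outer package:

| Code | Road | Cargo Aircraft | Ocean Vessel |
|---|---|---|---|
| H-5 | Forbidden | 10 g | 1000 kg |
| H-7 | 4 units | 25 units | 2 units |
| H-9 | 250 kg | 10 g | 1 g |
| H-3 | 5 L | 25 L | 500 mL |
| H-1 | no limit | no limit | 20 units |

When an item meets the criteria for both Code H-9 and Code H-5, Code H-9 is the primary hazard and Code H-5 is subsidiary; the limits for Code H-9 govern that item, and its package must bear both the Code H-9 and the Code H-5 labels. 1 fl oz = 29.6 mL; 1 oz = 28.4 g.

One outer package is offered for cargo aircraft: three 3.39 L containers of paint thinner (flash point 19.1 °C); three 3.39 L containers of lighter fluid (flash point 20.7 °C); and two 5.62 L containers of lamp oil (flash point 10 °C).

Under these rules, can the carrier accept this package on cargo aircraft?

No

Paint thinner: flash point 19.1 °C ≤ 23 °C → Code H-3 (Flammable Liquid).
With flash point 20.7 °C (≤ 23 °C), the lighter fluid falls in Code H-3.
Flash point 10 °C meets the Code H-3 criterion (Flammable Liquid), so the lamp oil is Code H-3.
Total Code H-3: (three 3.39 L containers = 10.17 L) + (three 3.39 L containers = 10.17 L) + (two 5.62 L containers = 11.24 L) = 31.58 L.
31.58 L exceeds the cargo aircraft limit of 25 L for Code H-3.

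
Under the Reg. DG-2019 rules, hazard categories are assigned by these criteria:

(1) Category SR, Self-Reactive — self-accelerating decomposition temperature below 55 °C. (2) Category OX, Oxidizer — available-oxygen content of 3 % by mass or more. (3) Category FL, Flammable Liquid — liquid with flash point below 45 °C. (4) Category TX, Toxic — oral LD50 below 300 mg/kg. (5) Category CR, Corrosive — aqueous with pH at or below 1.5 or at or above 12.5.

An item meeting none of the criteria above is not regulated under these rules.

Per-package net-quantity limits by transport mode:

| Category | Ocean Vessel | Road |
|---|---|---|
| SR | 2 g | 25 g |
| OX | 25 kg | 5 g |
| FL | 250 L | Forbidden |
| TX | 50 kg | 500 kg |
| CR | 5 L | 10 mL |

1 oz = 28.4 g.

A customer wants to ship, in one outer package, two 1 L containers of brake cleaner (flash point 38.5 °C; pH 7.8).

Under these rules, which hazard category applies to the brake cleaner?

Brake cleaner: flash point 38.5 °C < 45 °C → Category FL (Flammable Liquid).

Category FL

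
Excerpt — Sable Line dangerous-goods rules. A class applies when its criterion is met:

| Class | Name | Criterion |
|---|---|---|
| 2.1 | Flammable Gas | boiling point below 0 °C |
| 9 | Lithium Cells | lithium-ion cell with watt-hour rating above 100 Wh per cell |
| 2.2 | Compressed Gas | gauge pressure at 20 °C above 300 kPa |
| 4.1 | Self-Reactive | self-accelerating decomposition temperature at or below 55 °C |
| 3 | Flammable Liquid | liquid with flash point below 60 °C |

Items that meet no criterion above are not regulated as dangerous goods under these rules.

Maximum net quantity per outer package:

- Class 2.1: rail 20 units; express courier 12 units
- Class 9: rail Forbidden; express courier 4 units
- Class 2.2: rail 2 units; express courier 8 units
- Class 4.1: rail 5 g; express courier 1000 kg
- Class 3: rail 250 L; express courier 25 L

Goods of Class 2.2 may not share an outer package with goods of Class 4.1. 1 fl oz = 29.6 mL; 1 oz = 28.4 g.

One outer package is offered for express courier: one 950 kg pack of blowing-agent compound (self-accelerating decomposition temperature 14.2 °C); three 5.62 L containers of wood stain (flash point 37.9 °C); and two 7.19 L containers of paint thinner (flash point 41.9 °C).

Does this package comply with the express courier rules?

No

With self-accelerating decomposition temperature 14.2 °C (≤ 55 °C), the blowing-agent compound falls in Class 4.1.
Wood stain: flash point 37.9 °C < 60 °C → Class 3 (Flammable Liquid).
With flash point 41.9 °C (< 60 °C), the paint thinner falls in Class 3.
Total Class 3: (three 5.62 L containers = 16.86 L) + (two 7.19 L containers = 14.38 L) = 31.24 L.
That exceeds the Class 3 express courier limit of 25 L.
Class 4.1 quantity: 950 kg.
950 kg is within the express courier limit of 1000 kg for Class 4.1.
The segregation rule (Class 2.2 with Class 4.1) does not apply to Class 3 with Class 4.1.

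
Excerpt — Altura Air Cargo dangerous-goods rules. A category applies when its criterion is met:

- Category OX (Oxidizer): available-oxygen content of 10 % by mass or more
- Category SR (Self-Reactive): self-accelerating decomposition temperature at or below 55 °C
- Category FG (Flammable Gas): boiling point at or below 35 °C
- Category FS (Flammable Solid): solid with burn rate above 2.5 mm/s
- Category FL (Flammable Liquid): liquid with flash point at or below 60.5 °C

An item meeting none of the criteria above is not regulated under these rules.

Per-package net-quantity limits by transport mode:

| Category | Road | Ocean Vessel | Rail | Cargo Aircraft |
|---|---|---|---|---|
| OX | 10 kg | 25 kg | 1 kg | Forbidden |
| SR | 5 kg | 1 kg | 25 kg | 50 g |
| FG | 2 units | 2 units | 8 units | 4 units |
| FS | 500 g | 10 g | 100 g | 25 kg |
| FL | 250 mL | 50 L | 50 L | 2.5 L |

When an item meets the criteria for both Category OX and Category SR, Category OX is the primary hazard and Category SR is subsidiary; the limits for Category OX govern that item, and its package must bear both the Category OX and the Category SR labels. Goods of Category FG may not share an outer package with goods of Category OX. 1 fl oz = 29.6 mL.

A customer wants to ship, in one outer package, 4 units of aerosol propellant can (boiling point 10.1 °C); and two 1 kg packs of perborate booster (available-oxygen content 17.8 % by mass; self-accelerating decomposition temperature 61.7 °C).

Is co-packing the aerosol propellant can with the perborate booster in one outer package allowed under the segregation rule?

The aerosol propellant can has boiling point 10.1 °C, which is ≤ 35 °C, so it is Category FG (Flammable Gas).
Perborate booster: available-oxygen content 17.8 % by mass ≥ 10 % by mass → Category OX (Oxidizer).
Category FG and Category OX may not share an outer package.

No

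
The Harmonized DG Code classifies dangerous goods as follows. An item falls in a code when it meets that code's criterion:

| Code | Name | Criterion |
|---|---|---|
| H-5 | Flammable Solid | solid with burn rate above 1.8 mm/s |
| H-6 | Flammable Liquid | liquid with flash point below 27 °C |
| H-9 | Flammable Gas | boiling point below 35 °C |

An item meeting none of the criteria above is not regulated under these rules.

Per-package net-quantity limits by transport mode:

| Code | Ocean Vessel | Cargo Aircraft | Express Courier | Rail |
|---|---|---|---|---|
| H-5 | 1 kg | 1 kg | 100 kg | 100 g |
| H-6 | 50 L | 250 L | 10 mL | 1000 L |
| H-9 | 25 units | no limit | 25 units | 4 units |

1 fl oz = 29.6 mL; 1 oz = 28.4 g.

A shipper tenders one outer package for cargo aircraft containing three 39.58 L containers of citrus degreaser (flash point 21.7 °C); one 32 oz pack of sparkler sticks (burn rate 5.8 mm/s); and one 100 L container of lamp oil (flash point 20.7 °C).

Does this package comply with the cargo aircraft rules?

Yes

With flash point 21.7 °C (< 27 °C), the citrus degreaser falls in Code H-6.
Sparkler sticks: burn rate 5.8 mm/s > 1.8 mm/s → Code H-5 (Flammable Solid).
Flash point 20.7 °C meets the Code H-6 criterion (Flammable Liquid), so the lamp oil is Code H-6.
Code H-6 net quantity: (three 39.58 L containers = 118.74 L) + 100 L = 218.74 L.
218.74 L ≤ 250 L (cargo aircraft limit, Code H-6) — within limit.
Code H-5 quantity: one 32 oz pack = 908.8 g.
That is within the Code H-5 cargo aircraft limit of 1 kg.
Every hazard code is within its cargo aircraft limit and no segregation rule is violated.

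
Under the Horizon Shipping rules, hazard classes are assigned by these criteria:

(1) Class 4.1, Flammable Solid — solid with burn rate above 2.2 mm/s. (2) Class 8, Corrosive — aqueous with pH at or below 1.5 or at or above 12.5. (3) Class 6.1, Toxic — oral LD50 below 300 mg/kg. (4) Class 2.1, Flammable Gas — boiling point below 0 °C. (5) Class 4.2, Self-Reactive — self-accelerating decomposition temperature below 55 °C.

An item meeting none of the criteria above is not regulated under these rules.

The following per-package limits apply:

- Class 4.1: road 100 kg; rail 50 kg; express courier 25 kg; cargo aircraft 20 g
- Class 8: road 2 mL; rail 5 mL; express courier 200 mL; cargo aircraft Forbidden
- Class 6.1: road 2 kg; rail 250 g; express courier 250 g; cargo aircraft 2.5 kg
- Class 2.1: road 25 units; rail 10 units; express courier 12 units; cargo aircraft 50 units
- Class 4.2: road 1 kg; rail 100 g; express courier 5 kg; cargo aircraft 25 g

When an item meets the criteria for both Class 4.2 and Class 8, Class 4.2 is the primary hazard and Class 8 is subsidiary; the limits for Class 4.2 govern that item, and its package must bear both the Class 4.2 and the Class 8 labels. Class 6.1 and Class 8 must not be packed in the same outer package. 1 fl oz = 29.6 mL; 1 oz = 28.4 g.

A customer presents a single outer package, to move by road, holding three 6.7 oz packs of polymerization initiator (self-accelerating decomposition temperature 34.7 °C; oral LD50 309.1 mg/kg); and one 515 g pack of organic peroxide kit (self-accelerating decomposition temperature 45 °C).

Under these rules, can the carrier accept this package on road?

No

Polymerization initiator: self-accelerating decomposition temperature 34.7 °C < 55 °C → Class 4.2 (Self-Reactive).
The organic peroxide kit has self-accelerating decomposition temperature 45 °C, which is < 55 °C, so it is Class 4.2 (Self-Reactive).
Total Class 4.2: (three 6.7 oz packs = 570.84 g) + 515 g = 1085.84 g.
1085.84 g exceeds the road limit of 1 kg for Class 4.2.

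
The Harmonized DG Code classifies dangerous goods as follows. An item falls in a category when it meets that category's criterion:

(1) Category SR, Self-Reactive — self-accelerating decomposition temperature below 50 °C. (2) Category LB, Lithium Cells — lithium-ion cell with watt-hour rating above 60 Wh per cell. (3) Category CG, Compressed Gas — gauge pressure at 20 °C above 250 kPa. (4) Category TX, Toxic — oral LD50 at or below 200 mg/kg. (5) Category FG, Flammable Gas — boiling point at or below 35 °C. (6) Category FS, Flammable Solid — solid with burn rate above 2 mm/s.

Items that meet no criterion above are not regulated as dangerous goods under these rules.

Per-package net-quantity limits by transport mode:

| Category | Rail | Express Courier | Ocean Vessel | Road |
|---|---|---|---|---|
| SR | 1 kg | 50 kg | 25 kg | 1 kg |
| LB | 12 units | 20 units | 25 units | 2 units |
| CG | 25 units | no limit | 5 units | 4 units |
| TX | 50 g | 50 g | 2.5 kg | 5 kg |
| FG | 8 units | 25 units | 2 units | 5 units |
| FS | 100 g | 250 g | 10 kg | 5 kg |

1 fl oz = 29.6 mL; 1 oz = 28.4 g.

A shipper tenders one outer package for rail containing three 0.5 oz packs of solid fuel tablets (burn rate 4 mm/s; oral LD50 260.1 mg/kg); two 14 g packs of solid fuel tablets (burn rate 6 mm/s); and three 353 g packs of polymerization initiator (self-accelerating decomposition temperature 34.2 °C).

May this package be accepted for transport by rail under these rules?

No

The solid fuel tablets have burn rate 4 mm/s, which is > 2 mm/s, so they are Category FS (Flammable Solid).
With burn rate 6 mm/s (> 2 mm/s), the solid fuel tablets fall in Category FS.
With self-accelerating decomposition temperature 34.2 °C (< 50 °C), the polymerization initiator falls in Category SR.
Category FS net quantity: (three 0.5 oz packs = 42.6 g) + (two 14 g packs = 28 g) = 70.6 g.
70.6 g is within the rail limit of 100 g for Category FS.
Category SR quantity: three 353 g packs = 1.059 kg.
1.059 kg > 1 kg (rail limit, Category SR) — over the limit.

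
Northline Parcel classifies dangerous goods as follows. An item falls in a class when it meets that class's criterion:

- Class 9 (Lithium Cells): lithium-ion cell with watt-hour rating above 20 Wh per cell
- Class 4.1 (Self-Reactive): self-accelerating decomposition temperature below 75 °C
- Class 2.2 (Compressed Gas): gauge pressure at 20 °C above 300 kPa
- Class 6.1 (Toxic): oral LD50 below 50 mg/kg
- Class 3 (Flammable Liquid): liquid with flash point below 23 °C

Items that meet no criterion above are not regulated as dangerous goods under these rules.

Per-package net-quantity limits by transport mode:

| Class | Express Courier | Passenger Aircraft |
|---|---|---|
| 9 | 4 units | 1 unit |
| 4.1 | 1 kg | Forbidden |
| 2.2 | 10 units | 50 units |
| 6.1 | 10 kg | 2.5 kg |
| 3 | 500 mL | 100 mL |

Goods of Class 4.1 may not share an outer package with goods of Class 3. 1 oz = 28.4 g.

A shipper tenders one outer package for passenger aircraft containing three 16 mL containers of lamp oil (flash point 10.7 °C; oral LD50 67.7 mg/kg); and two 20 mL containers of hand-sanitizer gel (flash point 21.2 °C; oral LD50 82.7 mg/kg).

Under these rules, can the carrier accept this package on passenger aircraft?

Yes

The lamp oil has flash point 10.7 °C, which is < 23 °C, so it is Class 3 (Flammable Liquid).
Flash point 21.2 °C meets the Class 3 criterion (Flammable Liquid), so the hand-sanitizer gel is Class 3.
Total Class 3: (three 16 mL containers = 48 mL) + (two 20 mL containers = 40 mL) = 88 mL.
That is within the Class 3 passenger aircraft limit of 100 mL.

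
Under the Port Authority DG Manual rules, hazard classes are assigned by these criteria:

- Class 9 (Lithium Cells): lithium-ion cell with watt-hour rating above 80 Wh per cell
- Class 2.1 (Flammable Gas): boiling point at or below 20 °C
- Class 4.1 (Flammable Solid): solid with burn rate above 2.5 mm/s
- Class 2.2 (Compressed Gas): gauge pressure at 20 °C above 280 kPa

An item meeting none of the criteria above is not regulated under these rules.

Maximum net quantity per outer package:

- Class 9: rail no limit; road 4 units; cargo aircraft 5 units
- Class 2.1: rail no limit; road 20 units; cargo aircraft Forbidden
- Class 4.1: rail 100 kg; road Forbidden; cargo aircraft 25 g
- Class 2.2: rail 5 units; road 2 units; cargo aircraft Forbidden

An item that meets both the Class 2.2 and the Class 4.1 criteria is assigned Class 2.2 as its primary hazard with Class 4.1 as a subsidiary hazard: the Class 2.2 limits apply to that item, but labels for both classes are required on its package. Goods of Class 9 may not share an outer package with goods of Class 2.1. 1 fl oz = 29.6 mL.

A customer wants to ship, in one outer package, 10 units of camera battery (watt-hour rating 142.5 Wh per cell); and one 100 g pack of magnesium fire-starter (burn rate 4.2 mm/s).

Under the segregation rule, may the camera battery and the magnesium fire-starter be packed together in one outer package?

Yes

The camera battery has watt-hour rating 142.5 Wh per cell, which is > 80 Wh per cell, so it is Class 9 (Lithium Cells).
Burn rate 4.2 mm/s meets the Class 4.1 criterion (Flammable Solid), so the magnesium fire-starter is Class 4.1.
No segregation rule bars Class 9 with Class 4.1.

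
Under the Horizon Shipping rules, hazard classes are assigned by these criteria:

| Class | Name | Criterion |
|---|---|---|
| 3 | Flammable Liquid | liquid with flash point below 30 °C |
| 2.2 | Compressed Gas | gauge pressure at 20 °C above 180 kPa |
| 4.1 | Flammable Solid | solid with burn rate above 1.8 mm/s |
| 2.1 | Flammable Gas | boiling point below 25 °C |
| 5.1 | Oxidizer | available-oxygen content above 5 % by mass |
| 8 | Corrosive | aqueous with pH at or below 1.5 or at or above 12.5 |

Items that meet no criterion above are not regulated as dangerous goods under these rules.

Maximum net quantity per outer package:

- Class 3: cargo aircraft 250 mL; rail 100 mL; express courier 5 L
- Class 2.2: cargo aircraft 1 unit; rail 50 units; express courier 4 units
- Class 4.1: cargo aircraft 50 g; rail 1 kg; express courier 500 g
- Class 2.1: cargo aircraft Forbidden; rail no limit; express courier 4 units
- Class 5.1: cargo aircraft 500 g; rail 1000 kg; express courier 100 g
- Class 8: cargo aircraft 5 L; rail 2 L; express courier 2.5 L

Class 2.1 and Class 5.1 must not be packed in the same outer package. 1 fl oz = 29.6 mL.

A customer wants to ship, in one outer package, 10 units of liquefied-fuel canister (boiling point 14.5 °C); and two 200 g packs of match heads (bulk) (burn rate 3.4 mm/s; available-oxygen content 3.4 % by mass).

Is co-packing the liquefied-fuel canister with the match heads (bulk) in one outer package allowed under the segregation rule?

With boiling point 14.5 °C (< 25 °C), the liquefied-fuel canister falls in Class 2.1.
With burn rate 3.4 mm/s (> 1.8 mm/s), the match heads (bulk) fall in Class 4.1.
No segregation rule bars Class 2.1 with Class 4.1.

Yes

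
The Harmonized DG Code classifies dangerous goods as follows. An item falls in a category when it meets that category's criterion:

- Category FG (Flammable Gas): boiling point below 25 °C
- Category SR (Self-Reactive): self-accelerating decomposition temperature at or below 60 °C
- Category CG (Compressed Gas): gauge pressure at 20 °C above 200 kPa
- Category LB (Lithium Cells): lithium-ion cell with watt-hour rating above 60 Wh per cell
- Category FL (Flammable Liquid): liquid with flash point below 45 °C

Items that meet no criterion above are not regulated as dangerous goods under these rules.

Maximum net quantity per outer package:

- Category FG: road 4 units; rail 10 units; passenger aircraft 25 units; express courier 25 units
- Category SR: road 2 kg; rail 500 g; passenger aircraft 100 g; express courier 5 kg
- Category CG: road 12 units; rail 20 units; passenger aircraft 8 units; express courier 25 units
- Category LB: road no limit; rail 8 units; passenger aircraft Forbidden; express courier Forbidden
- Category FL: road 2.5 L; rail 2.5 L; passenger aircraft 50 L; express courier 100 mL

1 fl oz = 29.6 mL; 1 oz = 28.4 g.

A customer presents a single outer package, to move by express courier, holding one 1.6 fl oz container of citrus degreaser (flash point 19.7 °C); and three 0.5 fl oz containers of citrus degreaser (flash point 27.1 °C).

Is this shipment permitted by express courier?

Yes

Flash point 19.7 °C meets the Category FL criterion (Flammable Liquid), so the citrus degreaser is Category FL.
Citrus degreaser: flash point 27.1 °C < 45 °C → Category FL (Flammable Liquid).
Category FL net quantity: (one 1.6 fl oz container = 47.36 mL) + (three 0.5 fl oz containers = 44.4 mL) = 91.76 mL.
91.76 mL is within the express courier limit of 100 mL for Category FL.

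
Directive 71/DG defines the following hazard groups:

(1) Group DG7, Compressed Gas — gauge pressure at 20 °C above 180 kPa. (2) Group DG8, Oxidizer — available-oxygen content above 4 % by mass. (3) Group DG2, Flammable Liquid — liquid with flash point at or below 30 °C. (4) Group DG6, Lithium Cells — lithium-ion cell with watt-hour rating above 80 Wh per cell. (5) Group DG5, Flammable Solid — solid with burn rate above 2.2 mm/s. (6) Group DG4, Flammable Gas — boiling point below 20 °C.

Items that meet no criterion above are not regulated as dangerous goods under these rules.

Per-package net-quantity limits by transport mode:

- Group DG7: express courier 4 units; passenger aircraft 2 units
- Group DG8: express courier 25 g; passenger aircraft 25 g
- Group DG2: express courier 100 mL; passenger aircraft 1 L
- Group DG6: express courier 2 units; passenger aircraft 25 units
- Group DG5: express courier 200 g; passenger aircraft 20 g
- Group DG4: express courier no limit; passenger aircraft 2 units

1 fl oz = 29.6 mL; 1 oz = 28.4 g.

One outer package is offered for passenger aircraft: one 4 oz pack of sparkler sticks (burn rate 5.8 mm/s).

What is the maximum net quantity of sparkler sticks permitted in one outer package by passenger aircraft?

Sparkler sticks: burn rate 5.8 mm/s > 2.2 mm/s → Group DG5 (Flammable Solid).
The passenger aircraft limit for Group DG5 is 20 g.

20 g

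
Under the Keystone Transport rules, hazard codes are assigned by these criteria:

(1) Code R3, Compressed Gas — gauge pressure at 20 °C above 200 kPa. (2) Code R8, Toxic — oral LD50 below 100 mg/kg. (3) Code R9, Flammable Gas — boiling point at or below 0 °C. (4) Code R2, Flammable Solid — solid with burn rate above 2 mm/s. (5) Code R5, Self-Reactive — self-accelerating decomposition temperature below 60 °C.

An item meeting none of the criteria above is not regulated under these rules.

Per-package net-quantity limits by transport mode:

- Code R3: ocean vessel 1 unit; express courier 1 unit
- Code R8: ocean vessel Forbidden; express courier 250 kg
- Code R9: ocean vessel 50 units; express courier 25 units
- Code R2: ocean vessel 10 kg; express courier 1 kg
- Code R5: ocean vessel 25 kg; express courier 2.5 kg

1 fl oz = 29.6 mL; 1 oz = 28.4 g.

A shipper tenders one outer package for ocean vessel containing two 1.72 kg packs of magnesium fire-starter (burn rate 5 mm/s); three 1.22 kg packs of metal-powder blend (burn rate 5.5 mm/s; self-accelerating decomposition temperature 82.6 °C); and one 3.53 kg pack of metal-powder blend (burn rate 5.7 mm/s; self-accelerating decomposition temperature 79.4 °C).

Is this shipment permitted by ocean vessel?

Magnesium fire-starter: burn rate 5 mm/s > 2 mm/s → Code R2 (Flammable Solid).
Burn rate 5.5 mm/s meets the Code R2 criterion (Flammable Solid), so the metal-powder blend is Code R2.
The metal-powder blend has burn rate 5.7 mm/s, which is > 2 mm/s, so it is Code R2 (Flammable Solid).
Code R2 net quantity: (two 1.72 kg packs = 3.44 kg) + (three 1.22 kg packs = 3.66 kg) + 3.53 kg = 10.63 kg.
10.63 kg > 10 kg (ocean vessel limit, Code R2) — over the limit.

No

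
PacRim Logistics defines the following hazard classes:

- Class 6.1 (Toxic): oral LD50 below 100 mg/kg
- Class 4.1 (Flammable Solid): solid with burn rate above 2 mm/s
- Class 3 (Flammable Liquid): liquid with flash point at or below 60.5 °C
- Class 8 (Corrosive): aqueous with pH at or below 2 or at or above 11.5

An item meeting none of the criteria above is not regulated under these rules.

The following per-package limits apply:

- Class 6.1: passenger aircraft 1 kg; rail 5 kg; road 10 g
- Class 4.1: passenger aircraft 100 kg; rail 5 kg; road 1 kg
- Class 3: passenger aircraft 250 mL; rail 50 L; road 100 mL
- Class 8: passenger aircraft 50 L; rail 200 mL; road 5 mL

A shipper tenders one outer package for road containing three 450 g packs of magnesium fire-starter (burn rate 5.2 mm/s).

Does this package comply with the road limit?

No

The magnesium fire-starter has burn rate 5.2 mm/s, which is > 2 mm/s, so it is Class 4.1 (Flammable Solid).
Class 4.1 quantity: three 450 g packs = 1.35 kg.
1.35 kg exceeds the road limit of 1 kg for Class 4.1.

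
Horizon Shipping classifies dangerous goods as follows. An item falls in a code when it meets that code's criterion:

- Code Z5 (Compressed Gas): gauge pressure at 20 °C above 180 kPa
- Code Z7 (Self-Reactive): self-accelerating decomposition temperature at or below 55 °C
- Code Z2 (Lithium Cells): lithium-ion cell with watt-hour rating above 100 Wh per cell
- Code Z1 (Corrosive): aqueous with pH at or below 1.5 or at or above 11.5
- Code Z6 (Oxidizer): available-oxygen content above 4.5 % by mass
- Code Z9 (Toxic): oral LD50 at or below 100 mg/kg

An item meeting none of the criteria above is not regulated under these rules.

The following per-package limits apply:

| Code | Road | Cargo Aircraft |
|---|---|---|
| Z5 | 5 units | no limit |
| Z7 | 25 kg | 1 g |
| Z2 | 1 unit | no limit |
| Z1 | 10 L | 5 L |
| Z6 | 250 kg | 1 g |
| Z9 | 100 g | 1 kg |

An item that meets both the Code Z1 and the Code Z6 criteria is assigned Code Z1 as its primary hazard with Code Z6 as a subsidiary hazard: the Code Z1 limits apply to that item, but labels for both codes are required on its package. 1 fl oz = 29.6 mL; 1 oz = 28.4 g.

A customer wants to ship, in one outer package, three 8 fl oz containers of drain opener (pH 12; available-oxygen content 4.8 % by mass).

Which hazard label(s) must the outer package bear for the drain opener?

With pH 12 (≥ 11.5), the drain opener falls in Code Z1.
Drain opener: available-oxygen content 4.8 % by mass > 4.5 % by mass → Code Z6 (Oxidizer).
By the precedence rule Code Z1 is primary and Code Z6 is subsidiary, and that rule requires both labels on the package.

Code Z1 and Z6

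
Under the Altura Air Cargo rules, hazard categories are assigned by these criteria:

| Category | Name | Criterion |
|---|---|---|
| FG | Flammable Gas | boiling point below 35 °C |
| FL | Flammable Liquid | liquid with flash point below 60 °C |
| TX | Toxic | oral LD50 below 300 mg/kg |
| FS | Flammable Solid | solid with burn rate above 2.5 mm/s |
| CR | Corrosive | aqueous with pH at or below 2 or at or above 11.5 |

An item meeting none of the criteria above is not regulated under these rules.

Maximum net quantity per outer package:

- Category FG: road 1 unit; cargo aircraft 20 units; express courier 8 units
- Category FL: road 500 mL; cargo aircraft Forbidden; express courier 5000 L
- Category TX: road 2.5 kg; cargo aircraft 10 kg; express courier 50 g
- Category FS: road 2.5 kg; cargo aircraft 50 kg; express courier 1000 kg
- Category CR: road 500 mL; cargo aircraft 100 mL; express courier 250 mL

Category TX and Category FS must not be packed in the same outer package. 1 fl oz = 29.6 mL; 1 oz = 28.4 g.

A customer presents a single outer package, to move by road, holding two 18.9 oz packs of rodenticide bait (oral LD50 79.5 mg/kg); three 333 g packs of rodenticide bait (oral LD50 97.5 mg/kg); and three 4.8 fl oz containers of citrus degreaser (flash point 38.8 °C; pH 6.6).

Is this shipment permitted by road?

Yes

Oral LD50 79.5 mg/kg meets the Category TX criterion (Toxic), so the rodenticide bait is Category TX.
The rodenticide bait has oral LD50 97.5 mg/kg, which is < 300 mg/kg, so it is Category TX (Toxic).
The citrus degreaser has flash point 38.8 °C, which is < 60 °C, so it is Category FL (Flammable Liquid).
Category TX net quantity: (two 18.9 oz packs = 1073.52 g) + (three 333 g packs = 999 g) = 2072.52 g.
That is within the Category TX road limit of 2.5 kg.
Category FL quantity: three 4.8 fl oz containers = 426.24 mL.
426.24 mL is within the road limit of 500 mL for Category FL.
The segregation rule (Category TX with Category FS) does not apply to Category TX with Category FL.
Every hazard category is within its road limit and no segregation rule is violated.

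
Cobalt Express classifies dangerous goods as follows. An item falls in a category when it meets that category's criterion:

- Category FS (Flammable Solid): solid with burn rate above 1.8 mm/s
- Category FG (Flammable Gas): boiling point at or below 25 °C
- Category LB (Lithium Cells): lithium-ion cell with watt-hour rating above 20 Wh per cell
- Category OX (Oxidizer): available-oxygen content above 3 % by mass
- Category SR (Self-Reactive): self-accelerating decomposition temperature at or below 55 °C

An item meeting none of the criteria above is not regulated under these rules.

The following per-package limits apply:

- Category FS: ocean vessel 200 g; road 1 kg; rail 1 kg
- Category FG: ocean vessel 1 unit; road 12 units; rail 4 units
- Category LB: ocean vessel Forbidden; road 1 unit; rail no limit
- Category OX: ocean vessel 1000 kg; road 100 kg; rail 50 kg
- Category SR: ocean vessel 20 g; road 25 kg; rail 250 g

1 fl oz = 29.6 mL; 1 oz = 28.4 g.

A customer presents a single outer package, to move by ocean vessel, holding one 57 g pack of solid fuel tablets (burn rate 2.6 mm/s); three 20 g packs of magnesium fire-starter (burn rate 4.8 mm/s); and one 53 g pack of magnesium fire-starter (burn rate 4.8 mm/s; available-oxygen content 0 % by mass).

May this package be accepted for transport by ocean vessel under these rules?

Yes

With burn rate 2.6 mm/s (> 1.8 mm/s), the solid fuel tablets fall in Category FS.
Burn rate 4.8 mm/s meets the Category FS criterion (Flammable Solid), so the magnesium fire-starter is Category FS.
With burn rate 4.8 mm/s (> 1.8 mm/s), the magnesium fire-starter falls in Category FS.
Category FS net quantity: 57 g + (three 20 g packs = 60 g) + 53 g = 170 g.
That is within the Category FS ocean vessel limit of 200 g.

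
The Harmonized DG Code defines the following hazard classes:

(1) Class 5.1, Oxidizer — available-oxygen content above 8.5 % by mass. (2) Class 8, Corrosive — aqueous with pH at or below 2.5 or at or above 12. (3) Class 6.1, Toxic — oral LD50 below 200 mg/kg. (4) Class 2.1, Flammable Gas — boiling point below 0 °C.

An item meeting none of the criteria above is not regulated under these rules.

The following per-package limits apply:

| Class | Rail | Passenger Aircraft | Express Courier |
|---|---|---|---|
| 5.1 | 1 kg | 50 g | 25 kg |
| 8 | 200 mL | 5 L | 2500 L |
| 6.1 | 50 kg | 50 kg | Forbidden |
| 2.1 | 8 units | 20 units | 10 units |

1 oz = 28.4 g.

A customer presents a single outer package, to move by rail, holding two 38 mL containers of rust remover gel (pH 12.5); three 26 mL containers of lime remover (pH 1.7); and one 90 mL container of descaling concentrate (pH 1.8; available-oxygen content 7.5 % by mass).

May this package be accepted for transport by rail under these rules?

No

pH 12.5 meets the Class 8 criterion (Corrosive), so the rust remover gel is Class 8.
The lime remover has pH 1.7, which is ≤ 2.5, so it is Class 8 (Corrosive).
pH 1.8 meets the Class 8 criterion (Corrosive), so the descaling concentrate is Class 8.
Total Class 8: (two 38 mL containers = 76 mL) + (three 26 mL containers = 78 mL) + 90 mL = 244 mL.
244 mL > 200 mL (rail limit, Class 8) — over the limit.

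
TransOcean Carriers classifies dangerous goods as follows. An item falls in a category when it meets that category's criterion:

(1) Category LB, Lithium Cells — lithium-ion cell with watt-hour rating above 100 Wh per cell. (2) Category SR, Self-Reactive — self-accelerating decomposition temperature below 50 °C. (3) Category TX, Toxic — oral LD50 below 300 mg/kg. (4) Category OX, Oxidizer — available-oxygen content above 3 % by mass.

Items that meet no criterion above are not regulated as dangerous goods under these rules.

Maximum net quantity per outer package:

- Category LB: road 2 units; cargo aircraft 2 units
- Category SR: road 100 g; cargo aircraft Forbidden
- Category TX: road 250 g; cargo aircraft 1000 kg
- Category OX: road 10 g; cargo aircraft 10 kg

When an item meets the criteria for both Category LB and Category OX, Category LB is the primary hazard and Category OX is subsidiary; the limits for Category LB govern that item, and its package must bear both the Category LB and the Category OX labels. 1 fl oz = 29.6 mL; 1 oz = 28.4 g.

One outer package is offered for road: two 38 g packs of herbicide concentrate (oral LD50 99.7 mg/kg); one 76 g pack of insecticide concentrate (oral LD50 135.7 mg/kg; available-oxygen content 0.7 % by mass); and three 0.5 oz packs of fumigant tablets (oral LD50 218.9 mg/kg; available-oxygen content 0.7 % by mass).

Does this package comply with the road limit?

Yes

With oral LD50 99.7 mg/kg (< 300 mg/kg), the herbicide concentrate falls in Category TX.
Insecticide concentrate: oral LD50 135.7 mg/kg < 300 mg/kg → Category TX (Toxic).
With oral LD50 218.9 mg/kg (< 300 mg/kg), the fumigant tablets fall in Category TX.
Category TX net quantity: (two 38 g packs = 76 g) + 76 g + (three 0.5 oz packs = 42.6 g) = 194.6 g.
194.6 g ≤ 250 g (road limit, Category TX) — within limit.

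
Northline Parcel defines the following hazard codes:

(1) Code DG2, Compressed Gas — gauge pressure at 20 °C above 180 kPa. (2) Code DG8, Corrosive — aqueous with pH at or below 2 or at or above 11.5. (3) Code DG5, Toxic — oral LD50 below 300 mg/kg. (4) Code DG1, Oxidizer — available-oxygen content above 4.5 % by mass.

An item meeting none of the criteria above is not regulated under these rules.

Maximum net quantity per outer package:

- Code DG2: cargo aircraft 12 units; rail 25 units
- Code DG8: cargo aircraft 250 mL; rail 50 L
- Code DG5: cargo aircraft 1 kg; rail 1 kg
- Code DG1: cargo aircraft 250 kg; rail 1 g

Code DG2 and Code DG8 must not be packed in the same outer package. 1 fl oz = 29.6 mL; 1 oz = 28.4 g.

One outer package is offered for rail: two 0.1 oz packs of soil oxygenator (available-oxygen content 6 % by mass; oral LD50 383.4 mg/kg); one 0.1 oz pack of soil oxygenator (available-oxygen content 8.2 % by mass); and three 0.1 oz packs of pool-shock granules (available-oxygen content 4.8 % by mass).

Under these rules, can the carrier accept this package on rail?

Available-oxygen content 6 % by mass meets the Code DG1 criterion (Oxidizer), so the soil oxygenator is Code DG1.
With available-oxygen content 8.2 % by mass (> 4.5 % by mass), the soil oxygenator falls in Code DG1.
The pool-shock granules have available-oxygen content 4.8 % by mass, which is > 4.5 % by mass, so they are Code DG1 (Oxidizer).
Code DG1 net quantity: (two 0.1 oz packs = 5.68 g) + (one 0.1 oz pack = 2.84 g) + (three 0.1 oz packs = 8.52 g) = 17.04 g.
17.04 g exceeds the rail limit of 1 g for Code DG1.

No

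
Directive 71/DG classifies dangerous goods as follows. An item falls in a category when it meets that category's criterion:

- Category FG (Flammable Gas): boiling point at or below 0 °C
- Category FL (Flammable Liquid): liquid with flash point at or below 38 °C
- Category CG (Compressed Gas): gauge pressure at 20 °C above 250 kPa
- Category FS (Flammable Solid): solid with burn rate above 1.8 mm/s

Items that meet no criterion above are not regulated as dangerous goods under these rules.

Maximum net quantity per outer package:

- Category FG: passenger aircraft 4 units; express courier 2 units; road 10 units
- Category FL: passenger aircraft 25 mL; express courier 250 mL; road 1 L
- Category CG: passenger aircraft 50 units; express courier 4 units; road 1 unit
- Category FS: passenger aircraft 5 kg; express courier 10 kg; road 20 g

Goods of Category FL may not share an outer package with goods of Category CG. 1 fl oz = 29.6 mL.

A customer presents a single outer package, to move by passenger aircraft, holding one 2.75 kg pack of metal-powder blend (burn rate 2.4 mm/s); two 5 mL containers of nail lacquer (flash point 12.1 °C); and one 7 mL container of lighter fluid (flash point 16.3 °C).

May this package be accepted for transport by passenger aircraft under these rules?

Yes

With burn rate 2.4 mm/s (> 1.8 mm/s), the metal-powder blend falls in Category FS.
Flash point 12.1 °C meets the Category FL criterion (Flammable Liquid), so the nail lacquer is Category FL.
The lighter fluid has flash point 16.3 °C, which is ≤ 38 °C, so it is Category FL (Flammable Liquid).
Category FL net quantity: (two 5 mL containers = 10 mL) + 7 mL = 17 mL.
17 mL ≤ 25 mL (passenger aircraft limit, Category FL) — within limit.
Category FS quantity: 2.75 kg.
2.75 kg is within the passenger aircraft limit of 5 kg for Category FS.
The segregation rule (Category FL with Category CG) does not apply to Category FL with Category FS.
Every hazard category is within its passenger aircraft limit and no segregation rule is violated.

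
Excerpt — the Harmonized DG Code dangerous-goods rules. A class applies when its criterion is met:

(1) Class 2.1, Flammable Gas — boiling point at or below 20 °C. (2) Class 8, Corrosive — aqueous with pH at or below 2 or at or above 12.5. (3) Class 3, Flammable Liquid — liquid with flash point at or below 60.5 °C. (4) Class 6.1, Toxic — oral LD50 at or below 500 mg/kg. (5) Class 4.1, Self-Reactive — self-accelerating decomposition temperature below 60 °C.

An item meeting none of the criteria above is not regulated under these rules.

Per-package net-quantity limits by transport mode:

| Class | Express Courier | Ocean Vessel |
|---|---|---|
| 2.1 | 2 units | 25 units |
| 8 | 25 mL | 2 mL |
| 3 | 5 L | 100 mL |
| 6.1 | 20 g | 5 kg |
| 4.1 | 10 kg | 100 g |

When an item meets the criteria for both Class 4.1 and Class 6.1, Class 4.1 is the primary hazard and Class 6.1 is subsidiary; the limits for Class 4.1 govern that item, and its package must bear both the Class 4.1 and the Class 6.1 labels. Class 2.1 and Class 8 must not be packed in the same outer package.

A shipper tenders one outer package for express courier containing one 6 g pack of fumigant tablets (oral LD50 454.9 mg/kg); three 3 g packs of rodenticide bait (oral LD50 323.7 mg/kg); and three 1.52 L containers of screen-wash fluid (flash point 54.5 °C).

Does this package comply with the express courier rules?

Yes

Oral LD50 454.9 mg/kg meets the Class 6.1 criterion (Toxic), so the fumigant tablets are Class 6.1.
The rodenticide bait has oral LD50 323.7 mg/kg, which is ≤ 500 mg/kg, so it is Class 6.1 (Toxic).
Screen-wash fluid: flash point 54.5 °C ≤ 60.5 °C → Class 3 (Flammable Liquid).
Total Class 6.1: 6 g + (three 3 g packs = 9 g) = 15 g.
15 g ≤ 20 g (express courier limit, Class 6.1) — within limit.
Class 3 quantity: three 1.52 L containers = 4.56 L.
That is within the Class 3 express courier limit of 5 L.
The segregation rule (Class 2.1 with Class 8) does not apply to Class 6.1 with Class 3.
Every hazard class is within its express courier limit and no segregation rule is violated.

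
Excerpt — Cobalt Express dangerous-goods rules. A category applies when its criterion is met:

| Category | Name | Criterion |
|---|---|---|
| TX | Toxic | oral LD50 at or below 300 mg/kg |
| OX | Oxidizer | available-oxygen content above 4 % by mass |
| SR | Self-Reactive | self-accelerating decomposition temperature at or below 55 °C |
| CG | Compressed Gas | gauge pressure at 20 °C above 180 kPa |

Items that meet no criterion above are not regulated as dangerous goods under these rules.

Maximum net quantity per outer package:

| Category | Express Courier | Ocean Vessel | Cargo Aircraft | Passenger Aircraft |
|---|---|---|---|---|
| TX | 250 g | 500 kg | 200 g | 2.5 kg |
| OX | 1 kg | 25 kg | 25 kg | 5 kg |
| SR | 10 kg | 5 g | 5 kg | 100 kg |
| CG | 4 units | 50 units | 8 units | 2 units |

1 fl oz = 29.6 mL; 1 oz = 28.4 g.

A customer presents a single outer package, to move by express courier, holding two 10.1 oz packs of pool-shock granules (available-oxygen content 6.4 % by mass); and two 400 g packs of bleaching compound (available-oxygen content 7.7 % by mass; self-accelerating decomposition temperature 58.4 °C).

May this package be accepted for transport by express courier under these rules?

No

With available-oxygen content 6.4 % by mass (> 4 % by mass), the pool-shock granules fall in Category OX.
Available-oxygen content 7.7 % by mass meets the Category OX criterion (Oxidizer), so the bleaching compound is Category OX.
Total Category OX: (two 10.1 oz packs = 573.68 g) + (two 400 g packs = 800 g) = 1373.68 g.
1373.68 g exceeds the express courier limit of 1 kg for Category OX.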